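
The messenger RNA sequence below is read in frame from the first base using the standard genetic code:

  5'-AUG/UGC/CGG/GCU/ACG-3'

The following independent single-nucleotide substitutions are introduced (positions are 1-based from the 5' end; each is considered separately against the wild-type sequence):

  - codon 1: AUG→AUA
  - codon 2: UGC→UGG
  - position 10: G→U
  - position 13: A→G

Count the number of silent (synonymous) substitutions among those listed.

0

Codon 1: AUG (Met) → AUA (Ile) — missense.
Codon 2: UGC (Cys) → UGG (Trp) — missense.
Codon 4: GCU (Ala) → UCU (Ser) — missense.
Codon 5: ACG (Thr) → GCG (Ala) — missense.
Synonymous: 0 of 4.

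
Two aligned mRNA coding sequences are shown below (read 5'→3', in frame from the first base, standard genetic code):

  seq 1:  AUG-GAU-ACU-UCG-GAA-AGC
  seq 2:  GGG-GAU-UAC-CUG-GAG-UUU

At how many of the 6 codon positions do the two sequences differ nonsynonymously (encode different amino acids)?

Codon 1: AUG Met / GGG Gly — nonsynonymous.
Codon 2: GAU Asp / GAU Asp — identical.
Codon 3: ACU Thr / UAC Tyr — nonsynonymous.
Codon 4: UCG Ser / CUG Leu — nonsynonymous.
Codon 5: GAA Glu / GAG Glu — synonymous.
Codon 6: AGC Ser / UUU Phe — nonsynonymous.
Nonsynonymous differences: 4.

4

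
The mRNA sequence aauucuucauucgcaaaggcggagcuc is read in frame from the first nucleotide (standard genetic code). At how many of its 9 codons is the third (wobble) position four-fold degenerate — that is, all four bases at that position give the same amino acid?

Codon 1 AAU (Asn): third position 2-fold.
Codon 2 UCU (Ser): third position 4-fold.
Codon 3 UCA (Ser): third position 4-fold.
Codon 4 UUC (Phe): third position 2-fold.
Codon 5 GCA (Ala): third position 4-fold.
Codon 6 AAG (Lys): third position 2-fold.
Codon 7 GCG (Ala): third position 4-fold.
Codon 8 GAG (Glu): third position 2-fold.
Codon 9 CUC (Leu): third position 4-fold.
Four-fold degenerate third positions: 5.

5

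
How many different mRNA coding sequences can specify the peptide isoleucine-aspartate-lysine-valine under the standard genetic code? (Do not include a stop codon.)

48

Ile: 3 codons.
Asp: 2 codons.
Lys: 2 codons.
Val: 4 codons.
3 × 2 × 2 × 4 = 48.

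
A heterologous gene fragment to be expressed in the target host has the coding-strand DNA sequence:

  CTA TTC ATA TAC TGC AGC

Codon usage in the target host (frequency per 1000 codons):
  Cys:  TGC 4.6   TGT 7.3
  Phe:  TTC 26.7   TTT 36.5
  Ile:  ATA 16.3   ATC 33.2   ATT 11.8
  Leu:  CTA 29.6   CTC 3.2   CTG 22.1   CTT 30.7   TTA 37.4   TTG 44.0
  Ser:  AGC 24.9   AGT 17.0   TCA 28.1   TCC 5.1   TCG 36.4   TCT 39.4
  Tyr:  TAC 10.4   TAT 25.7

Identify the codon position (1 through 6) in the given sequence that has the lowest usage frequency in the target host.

5

Codon 1 CTA (Leu): 29.6 per 1000.
Codon 2 TTC (Phe): 26.7 per 1000.
Codon 3 ATA (Ile): 16.3 per 1000.
Codon 4 TAC (Tyr): 10.4 per 1000.
Codon 5 TGC (Cys): 4.6 per 1000.
Codon 6 AGC (Ser): 24.9 per 1000.
Lowest frequency is 4.6 at codon 5.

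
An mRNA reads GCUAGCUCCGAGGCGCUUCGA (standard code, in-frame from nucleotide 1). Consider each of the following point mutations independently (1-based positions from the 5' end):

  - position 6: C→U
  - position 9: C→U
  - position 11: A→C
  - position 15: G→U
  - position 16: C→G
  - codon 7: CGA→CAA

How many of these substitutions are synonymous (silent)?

Codon 2: AGC (Ser) → AGU (Ser) — synonymous.
Codon 3: UCC (Ser) → UCU (Ser) — synonymous.
Codon 4: GAG (Glu) → GCG (Ala) — missense.
Codon 5: GCG (Ala) → GCU (Ala) — synonymous.
Codon 6: CUU (Leu) → GUU (Val) — missense.
Codon 7: CGA (Arg) → CAA (Gln) — missense.
Synonymous: 3 of 6.

3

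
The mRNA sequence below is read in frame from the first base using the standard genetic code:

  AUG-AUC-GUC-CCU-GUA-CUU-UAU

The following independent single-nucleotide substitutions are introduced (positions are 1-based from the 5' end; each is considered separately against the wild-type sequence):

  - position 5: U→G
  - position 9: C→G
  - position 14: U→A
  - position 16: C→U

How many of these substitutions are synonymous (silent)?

1

Codon 2: AUC (Ile) → AGC (Ser) — missense.
Codon 3: GUC (Val) → GUG (Val) — synonymous.
Codon 5: GUA (Val) → GAA (Glu) — missense.
Codon 6: CUU (Leu) → UUU (Phe) — missense.
Synonymous: 1 of 4.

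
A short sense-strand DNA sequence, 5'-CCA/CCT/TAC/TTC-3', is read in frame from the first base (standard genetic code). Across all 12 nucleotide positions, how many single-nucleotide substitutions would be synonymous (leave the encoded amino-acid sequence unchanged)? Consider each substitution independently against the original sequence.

8

Codon 1 (CCA, Pro): 3 synonymous substitutions.
Codon 2 (CCT, Pro): 3 synonymous substitutions.
Codon 3 (TAC, Tyr): 1 synonymous substitution.
Codon 4 (TTC, Phe): 1 synonymous substitution.
Total: 3 + 3 + 1 + 1 = 8.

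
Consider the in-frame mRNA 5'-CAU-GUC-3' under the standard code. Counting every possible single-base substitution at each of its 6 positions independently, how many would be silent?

4

Codon 1 (CAU, His): 1 synonymous substitution.
Codon 2 (GUC, Val): 3 synonymous substitutions.
Total: 1 + 3 = 4.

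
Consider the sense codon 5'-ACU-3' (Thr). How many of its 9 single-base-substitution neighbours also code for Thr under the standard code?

Position 1: none → 0 synonymous.
Position 2: none → 0 synonymous.
Position 3: ACC, ACA, ACG → 3 synonymous.
Total: 0 + 0 + 3 = 3.

3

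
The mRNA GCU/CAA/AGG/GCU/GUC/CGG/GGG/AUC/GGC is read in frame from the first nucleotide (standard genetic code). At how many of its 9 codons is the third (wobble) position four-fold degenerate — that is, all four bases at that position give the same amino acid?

6

Codon 1 GCU (Ala): third position 4-fold.
Codon 2 CAA (Gln): third position 2-fold.
Codon 3 AGG (Arg): third position 2-fold.
Codon 4 GCU (Ala): third position 4-fold.
Codon 5 GUC (Val): third position 4-fold.
Codon 6 CGG (Arg): third position 4-fold.
Codon 7 GGG (Gly): third position 4-fold.
Codon 8 AUC (Ile): third position 3-fold.
Codon 9 GGC (Gly): third position 4-fold.
Four-fold degenerate third positions: 6.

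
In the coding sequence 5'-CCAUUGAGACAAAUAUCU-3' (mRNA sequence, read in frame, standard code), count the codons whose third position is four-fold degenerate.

Codon 1 CCA (Pro): third position 4-fold.
Codon 2 UUG (Leu): third position 2-fold.
Codon 3 AGA (Arg): third position 2-fold.
Codon 4 CAA (Gln): third position 2-fold.
Codon 5 AUA (Ile): third position 3-fold.
Codon 6 UCU (Ser): third position 4-fold.
Four-fold degenerate third positions: 2.

2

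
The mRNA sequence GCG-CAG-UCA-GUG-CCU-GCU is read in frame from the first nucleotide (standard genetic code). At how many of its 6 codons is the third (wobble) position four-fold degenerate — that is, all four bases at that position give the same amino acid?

5

Codon 1 GCG (Ala): third position 4-fold.
Codon 2 CAG (Gln): third position 2-fold.
Codon 3 UCA (Ser): third position 4-fold.
Codon 4 GUG (Val): third position 4-fold.
Codon 5 CCU (Pro): third position 4-fold.
Codon 6 GCU (Ala): third position 4-fold.
Four-fold degenerate third positions: 5.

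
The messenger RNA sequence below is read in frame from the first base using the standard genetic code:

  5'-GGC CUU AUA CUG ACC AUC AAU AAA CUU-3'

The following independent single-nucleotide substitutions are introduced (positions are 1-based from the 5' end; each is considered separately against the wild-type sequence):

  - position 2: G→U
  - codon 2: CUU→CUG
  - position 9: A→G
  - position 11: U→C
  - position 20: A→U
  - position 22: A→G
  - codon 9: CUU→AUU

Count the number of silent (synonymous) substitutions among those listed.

1

Codon 1: GGC (Gly) → GUC (Val) — missense.
Codon 2: CUU (Leu) → CUG (Leu) — synonymous.
Codon 3: AUA (Ile) → AUG (Met) — missense.
Codon 4: CUG (Leu) → CCG (Pro) — missense.
Codon 7: AAU (Asn) → AUU (Ile) — missense.
Codon 8: AAA (Lys) → GAA (Glu) — missense.
Codon 9: CUU (Leu) → AUU (Ile) — missense.
Synonymous: 1 of 7.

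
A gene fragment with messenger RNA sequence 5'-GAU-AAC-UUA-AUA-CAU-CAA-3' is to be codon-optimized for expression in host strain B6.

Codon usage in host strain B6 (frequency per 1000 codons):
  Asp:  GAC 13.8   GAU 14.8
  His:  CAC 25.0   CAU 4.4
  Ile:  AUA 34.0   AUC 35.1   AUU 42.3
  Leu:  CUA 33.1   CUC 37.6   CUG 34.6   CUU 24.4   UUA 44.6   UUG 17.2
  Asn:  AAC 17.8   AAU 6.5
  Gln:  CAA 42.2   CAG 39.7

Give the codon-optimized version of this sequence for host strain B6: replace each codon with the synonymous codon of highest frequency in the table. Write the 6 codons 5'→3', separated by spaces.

Codon 1 (Asp): best is GAU at 14.8.
Codon 2 (Asn): best is AAC at 17.8.
Codon 3 (Leu): best is UUA at 44.6.
Codon 4 (Ile): best is AUU at 42.3.
Codon 5 (His): best is CAC at 25.0.
Codon 6 (Gln): best is CAA at 42.2.

GAU AAC UUA AUU CAC CAA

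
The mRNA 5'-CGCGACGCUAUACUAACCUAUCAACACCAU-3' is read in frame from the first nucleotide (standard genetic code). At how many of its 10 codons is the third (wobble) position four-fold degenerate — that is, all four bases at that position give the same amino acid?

Codon 1 CGC (Arg): third position 4-fold.
Codon 2 GAC (Asp): third position 2-fold.
Codon 3 GCU (Ala): third position 4-fold.
Codon 4 AUA (Ile): third position 3-fold.
Codon 5 CUA (Leu): third position 4-fold.
Codon 6 ACC (Thr): third position 4-fold.
Codon 7 UAU (Tyr): third position 2-fold.
Codon 8 CAA (Gln): third position 2-fold.
Codon 9 CAC (His): third position 2-fold.
Codon 10 CAU (His): third position 2-fold.
Four-fold degenerate third positions: 4.

4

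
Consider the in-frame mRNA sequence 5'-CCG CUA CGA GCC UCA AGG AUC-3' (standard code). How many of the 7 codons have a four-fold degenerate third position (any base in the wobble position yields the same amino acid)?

5

Codon 1 CCG (Pro): third position 4-fold.
Codon 2 CUA (Leu): third position 4-fold.
Codon 3 CGA (Arg): third position 4-fold.
Codon 4 GCC (Ala): third position 4-fold.
Codon 5 UCA (Ser): third position 4-fold.
Codon 6 AGG (Arg): third position 2-fold.
Codon 7 AUC (Ile): third position 3-fold.
Four-fold degenerate third positions: 5.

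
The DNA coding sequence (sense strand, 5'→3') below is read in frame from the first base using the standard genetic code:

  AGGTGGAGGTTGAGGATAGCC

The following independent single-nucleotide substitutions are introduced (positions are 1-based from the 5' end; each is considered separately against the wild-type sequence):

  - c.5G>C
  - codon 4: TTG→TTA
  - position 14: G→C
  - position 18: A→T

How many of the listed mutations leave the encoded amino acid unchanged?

Codon 2: TGG (Trp) → TCG (Ser) — missense.
Codon 4: TTG (Leu) → TTA (Leu) — synonymous.
Codon 5: AGG (Arg) → ACG (Thr) — missense.
Codon 6: ATA (Ile) → ATT (Ile) — synonymous.
Synonymous: 2 of 4.

2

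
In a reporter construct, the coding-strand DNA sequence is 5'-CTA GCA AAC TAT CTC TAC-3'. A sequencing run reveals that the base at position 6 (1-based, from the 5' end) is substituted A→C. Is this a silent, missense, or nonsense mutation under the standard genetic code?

silent

Position 6 falls in codon 2: GCA → Ala.
After the substitution the codon is GCC → Ala.
Both encode Ala, so the change is synonymous.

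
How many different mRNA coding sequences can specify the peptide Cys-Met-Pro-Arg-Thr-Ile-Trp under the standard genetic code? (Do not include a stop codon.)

Cys: 2 codons.
Met: 1 codon.
Pro: 4 codons.
Arg: 6 codons.
Thr: 4 codons.
Ile: 3 codons.
Trp: 1 codon.
2 × 1 × 4 × 6 × 4 × 3 × 1 = 576.

576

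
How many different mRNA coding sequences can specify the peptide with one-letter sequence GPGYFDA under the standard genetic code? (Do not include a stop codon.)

Gly: 4 codons.
Pro: 4 codons.
Gly: 4 codons.
Tyr: 2 codons.
Phe: 2 codons.
Asp: 2 codons.
Ala: 4 codons.
4 × 4 × 4 × 2 × 2 × 2 × 4 = 2048.

2048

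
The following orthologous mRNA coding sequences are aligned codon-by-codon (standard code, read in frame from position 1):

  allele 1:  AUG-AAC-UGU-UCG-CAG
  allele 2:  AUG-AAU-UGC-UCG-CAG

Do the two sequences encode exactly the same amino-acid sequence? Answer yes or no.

Codon 1: AUG Met / AUG Met — identical.
Codon 2: AAC Asn / AAU Asn — synonymous.
Codon 3: UGU Cys / UGC Cys — synonymous.
Codon 4: UCG Ser / UCG Ser — identical.
Codon 5: CAG Gln / CAG Gln — identical.
Nonsynonymous differences: 0 → same protein.

yes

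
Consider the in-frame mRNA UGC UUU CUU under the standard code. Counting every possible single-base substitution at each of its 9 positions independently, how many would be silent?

5

Codon 1 (UGC, Cys): 1 synonymous substitution.
Codon 2 (UUU, Phe): 1 synonymous substitution.
Codon 3 (CUU, Leu): 3 synonymous substitutions.
Total: 1 + 1 + 3 = 5.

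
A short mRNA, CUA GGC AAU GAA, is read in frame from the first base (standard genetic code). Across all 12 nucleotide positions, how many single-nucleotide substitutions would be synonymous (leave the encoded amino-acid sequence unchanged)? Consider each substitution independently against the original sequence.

Codon 1 (CUA, Leu): 4 synonymous substitutions.
Codon 2 (GGC, Gly): 3 synonymous substitutions.
Codon 3 (AAU, Asn): 1 synonymous substitution.
Codon 4 (GAA, Glu): 1 synonymous substitution.
Total: 4 + 3 + 1 + 1 = 9.

9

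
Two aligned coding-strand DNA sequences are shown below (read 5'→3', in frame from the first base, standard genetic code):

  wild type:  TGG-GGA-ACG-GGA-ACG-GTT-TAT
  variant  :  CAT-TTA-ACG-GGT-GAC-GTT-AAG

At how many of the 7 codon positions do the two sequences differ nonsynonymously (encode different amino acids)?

4

Codon 1: TGG Trp / CAT His — nonsynonymous.
Codon 2: GGA Gly / TTA Leu — nonsynonymous.
Codon 3: ACG Thr / ACG Thr — identical.
Codon 4: GGA Gly / GGT Gly — synonymous.
Codon 5: ACG Thr / GAC Asp — nonsynonymous.
Codon 6: GTT Val / GTT Val — identical.
Codon 7: TAT Tyr / AAG Lys — nonsynonymous.
Nonsynonymous differences: 4.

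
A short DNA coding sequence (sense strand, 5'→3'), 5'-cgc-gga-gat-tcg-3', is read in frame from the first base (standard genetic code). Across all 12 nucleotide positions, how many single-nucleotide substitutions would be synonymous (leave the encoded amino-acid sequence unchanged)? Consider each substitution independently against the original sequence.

10

Codon 1 (CGC, Arg): 3 synonymous substitutions.
Codon 2 (GGA, Gly): 3 synonymous substitutions.
Codon 3 (GAT, Asp): 1 synonymous substitution.
Codon 4 (TCG, Ser): 3 synonymous substitutions.
Total: 3 + 3 + 1 + 3 = 10.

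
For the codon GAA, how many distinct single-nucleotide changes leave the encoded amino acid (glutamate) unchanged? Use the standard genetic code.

Position 1: none → 0 synonymous.
Position 2: none → 0 synonymous.
Position 3: GAG → 1 synonymous.
Total: 0 + 0 + 1 = 1.

1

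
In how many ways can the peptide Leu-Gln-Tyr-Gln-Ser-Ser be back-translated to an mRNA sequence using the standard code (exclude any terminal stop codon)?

Leu: 6 codons.
Gln: 2 codons.
Tyr: 2 codons.
Gln: 2 codons.
Ser: 6 codons.
Ser: 6 codons.
6 × 2 × 2 × 2 × 6 × 6 = 1728.

1728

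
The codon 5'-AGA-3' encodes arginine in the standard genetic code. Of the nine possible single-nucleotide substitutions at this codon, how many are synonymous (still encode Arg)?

2

Position 1: CGA → 1 synonymous.
Position 2: none → 0 synonymous.
Position 3: AGG → 1 synonymous.
Total: 1 + 0 + 1 = 2.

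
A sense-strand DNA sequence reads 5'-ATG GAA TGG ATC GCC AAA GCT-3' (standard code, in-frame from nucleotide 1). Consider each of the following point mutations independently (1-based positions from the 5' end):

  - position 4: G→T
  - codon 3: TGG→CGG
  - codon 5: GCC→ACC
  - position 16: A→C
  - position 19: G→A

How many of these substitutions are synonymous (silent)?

Codon 2: GAA (Glu) → TAA (Stop) — nonsense.
Codon 3: TGG (Trp) → CGG (Arg) — missense.
Codon 5: GCC (Ala) → ACC (Thr) — missense.
Codon 6: AAA (Lys) → CAA (Gln) — missense.
Codon 7: GCT (Ala) → ACT (Thr) — missense.
Synonymous: 0 of 5.

0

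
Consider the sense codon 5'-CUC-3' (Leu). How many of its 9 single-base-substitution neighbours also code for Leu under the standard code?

3

Position 1: none → 0 synonymous.
Position 2: none → 0 synonymous.
Position 3: CUU, CUA, CUG → 3 synonymous.
Total: 0 + 0 + 3 = 3.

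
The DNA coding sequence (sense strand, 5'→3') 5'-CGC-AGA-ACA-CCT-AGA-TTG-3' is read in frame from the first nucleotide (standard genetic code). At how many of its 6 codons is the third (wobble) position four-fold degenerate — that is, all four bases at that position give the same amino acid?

Codon 1 CGC (Arg): third position 4-fold.
Codon 2 AGA (Arg): third position 2-fold.
Codon 3 ACA (Thr): third position 4-fold.
Codon 4 CCT (Pro): third position 4-fold.
Codon 5 AGA (Arg): third position 2-fold.
Codon 6 TTG (Leu): third position 2-fold.
Four-fold degenerate third positions: 3.

3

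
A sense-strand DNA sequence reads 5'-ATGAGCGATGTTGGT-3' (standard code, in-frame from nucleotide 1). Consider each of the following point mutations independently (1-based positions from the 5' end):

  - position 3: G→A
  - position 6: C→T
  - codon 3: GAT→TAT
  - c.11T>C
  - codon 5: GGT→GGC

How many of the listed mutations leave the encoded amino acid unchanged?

Codon 1: ATG (Met) → ATA (Ile) — missense.
Codon 2: AGC (Ser) → AGT (Ser) — synonymous.
Codon 3: GAT (Asp) → TAT (Tyr) — missense.
Codon 4: GTT (Val) → GCT (Ala) — missense.
Codon 5: GGT (Gly) → GGC (Gly) — synonymous.
Synonymous: 2 of 5.

2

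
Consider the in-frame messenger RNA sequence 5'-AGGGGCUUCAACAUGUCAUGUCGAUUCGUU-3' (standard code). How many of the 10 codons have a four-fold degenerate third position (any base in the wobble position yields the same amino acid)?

4

Codon 1 AGG (Arg): third position 2-fold.
Codon 2 GGC (Gly): third position 4-fold.
Codon 3 UUC (Phe): third position 2-fold.
Codon 4 AAC (Asn): third position 2-fold.
Codon 5 AUG (Met): third position 1-fold.
Codon 6 UCA (Ser): third position 4-fold.
Codon 7 UGU (Cys): third position 2-fold.
Codon 8 CGA (Arg): third position 4-fold.
Codon 9 UUC (Phe): third position 2-fold.
Codon 10 GUU (Val): third position 4-fold.
Four-fold degenerate third positions: 4.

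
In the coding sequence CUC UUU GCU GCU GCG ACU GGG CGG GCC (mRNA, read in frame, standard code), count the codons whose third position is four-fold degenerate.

8

Codon 1 CUC (Leu): third position 4-fold.
Codon 2 UUU (Phe): third position 2-fold.
Codon 3 GCU (Ala): third position 4-fold.
Codon 4 GCU (Ala): third position 4-fold.
Codon 5 GCG (Ala): third position 4-fold.
Codon 6 ACU (Thr): third position 4-fold.
Codon 7 GGG (Gly): third position 4-fold.
Codon 8 CGG (Arg): third position 4-fold.
Codon 9 GCC (Ala): third position 4-fold.
Four-fold degenerate third positions: 8.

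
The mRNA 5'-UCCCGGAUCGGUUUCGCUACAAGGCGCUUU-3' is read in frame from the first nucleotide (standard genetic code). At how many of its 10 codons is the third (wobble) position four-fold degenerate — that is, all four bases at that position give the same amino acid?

Codon 1 UCC (Ser): third position 4-fold.
Codon 2 CGG (Arg): third position 4-fold.
Codon 3 AUC (Ile): third position 3-fold.
Codon 4 GGU (Gly): third position 4-fold.
Codon 5 UUC (Phe): third position 2-fold.
Codon 6 GCU (Ala): third position 4-fold.
Codon 7 ACA (Thr): third position 4-fold.
Codon 8 AGG (Arg): third position 2-fold.
Codon 9 CGC (Arg): third position 4-fold.
Codon 10 UUU (Phe): third position 2-fold.
Four-fold degenerate third positions: 6.

6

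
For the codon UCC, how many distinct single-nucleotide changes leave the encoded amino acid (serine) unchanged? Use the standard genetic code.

Position 1: none → 0 synonymous.
Position 2: none → 0 synonymous.
Position 3: UCU, UCA, UCG → 3 synonymous.
Total: 0 + 0 + 3 = 3.

3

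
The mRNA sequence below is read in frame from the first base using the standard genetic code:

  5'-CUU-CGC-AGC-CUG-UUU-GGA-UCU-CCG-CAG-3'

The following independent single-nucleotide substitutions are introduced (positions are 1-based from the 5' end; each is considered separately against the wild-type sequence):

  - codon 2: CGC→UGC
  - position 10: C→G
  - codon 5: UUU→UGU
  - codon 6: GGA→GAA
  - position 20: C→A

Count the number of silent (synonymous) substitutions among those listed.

0

Codon 2: CGC (Arg) → UGC (Cys) — missense.
Codon 4: CUG (Leu) → GUG (Val) — missense.
Codon 5: UUU (Phe) → UGU (Cys) — missense.
Codon 6: GGA (Gly) → GAA (Glu) — missense.
Codon 7: UCU (Ser) → UAU (Tyr) — missense.
Synonymous: 0 of 5.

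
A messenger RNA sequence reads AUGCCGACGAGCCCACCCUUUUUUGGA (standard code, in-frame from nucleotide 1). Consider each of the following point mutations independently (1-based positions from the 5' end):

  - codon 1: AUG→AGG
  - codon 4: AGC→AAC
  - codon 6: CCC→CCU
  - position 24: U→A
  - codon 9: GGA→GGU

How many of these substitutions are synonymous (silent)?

2

Codon 1: AUG (Met) → AGG (Arg) — missense.
Codon 4: AGC (Ser) → AAC (Asn) — missense.
Codon 6: CCC (Pro) → CCU (Pro) — synonymous.
Codon 8: UUU (Phe) → UUA (Leu) — missense.
Codon 9: GGA (Gly) → GGU (Gly) — synonymous.
Synonymous: 2 of 5.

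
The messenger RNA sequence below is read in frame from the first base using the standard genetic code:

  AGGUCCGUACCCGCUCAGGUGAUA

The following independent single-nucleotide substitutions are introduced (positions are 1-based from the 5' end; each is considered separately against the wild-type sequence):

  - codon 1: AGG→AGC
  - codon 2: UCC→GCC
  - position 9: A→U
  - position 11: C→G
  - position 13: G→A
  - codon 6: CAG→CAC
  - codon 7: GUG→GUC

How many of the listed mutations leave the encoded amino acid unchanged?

2

Codon 1: AGG (Arg) → AGC (Ser) — missense.
Codon 2: UCC (Ser) → GCC (Ala) — missense.
Codon 3: GUA (Val) → GUU (Val) — synonymous.
Codon 4: CCC (Pro) → CGC (Arg) — missense.
Codon 5: GCU (Ala) → ACU (Thr) — missense.
Codon 6: CAG (Gln) → CAC (His) — missense.
Codon 7: GUG (Val) → GUC (Val) — synonymous.
Synonymous: 2 of 7.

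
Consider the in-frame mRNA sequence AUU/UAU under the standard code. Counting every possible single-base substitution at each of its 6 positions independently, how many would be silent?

3

Codon 1 (AUU, Ile): 2 synonymous substitutions.
Codon 2 (UAU, Tyr): 1 synonymous substitution.
Total: 2 + 1 = 3.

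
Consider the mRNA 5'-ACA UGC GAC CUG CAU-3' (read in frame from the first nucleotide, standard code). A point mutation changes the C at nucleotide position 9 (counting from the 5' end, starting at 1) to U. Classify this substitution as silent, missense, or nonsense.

Position 9 falls in codon 3: GAC → Asp.
After the substitution the codon is GAU → Asp.
Both encode Asp, so the change is synonymous.

silent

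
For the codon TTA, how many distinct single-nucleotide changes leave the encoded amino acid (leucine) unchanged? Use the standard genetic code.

Position 1: CTA → 1 synonymous.
Position 2: none → 0 synonymous.
Position 3: TTG → 1 synonymous.
Total: 1 + 0 + 1 = 2.

2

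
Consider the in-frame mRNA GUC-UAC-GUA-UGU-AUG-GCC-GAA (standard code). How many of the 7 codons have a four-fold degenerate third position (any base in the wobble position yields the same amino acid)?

Codon 1 GUC (Val): third position 4-fold.
Codon 2 UAC (Tyr): third position 2-fold.
Codon 3 GUA (Val): third position 4-fold.
Codon 4 UGU (Cys): third position 2-fold.
Codon 5 AUG (Met): third position 1-fold.
Codon 6 GCC (Ala): third position 4-fold.
Codon 7 GAA (Glu): third position 2-fold.
Four-fold degenerate third positions: 3.

3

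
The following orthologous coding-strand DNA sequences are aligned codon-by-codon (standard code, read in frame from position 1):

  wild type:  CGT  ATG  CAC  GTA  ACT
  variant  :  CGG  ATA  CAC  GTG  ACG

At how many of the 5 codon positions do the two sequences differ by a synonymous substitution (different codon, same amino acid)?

3

Codon 1: CGT Arg / CGG Arg — synonymous.
Codon 2: ATG Met / ATA Ile — nonsynonymous.
Codon 3: CAC His / CAC His — identical.
Codon 4: GTA Val / GTG Val — synonymous.
Codon 5: ACT Thr / ACG Thr — synonymous.
Synonymous differences: 3.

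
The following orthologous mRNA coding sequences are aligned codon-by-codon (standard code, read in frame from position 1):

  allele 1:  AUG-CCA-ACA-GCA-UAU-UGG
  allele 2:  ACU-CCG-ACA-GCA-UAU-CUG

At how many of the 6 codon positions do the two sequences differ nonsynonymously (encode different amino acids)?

Codon 1: AUG Met / ACU Thr — nonsynonymous.
Codon 2: CCA Pro / CCG Pro — synonymous.
Codon 3: ACA Thr / ACA Thr — identical.
Codon 4: GCA Ala / GCA Ala — identical.
Codon 5: UAU Tyr / UAU Tyr — identical.
Codon 6: UGG Trp / CUG Leu — nonsynonymous.
Nonsynonymous differences: 2.

2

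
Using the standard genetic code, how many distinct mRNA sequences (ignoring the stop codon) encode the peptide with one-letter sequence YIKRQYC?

Tyr: 2 codons.
Ile: 3 codons.
Lys: 2 codons.
Arg: 6 codons.
Gln: 2 codons.
Tyr: 2 codons.
Cys: 2 codons.
2 × 3 × 2 × 6 × 2 × 2 × 2 = 576.

576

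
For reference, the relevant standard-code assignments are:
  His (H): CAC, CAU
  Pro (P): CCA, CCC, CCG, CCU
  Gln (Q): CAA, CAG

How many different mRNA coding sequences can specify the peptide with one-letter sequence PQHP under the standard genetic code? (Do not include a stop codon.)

64

Pro: 4 codons.
Gln: 2 codons.
His: 2 codons.
Pro: 4 codons.
4 × 2 × 2 × 4 = 64.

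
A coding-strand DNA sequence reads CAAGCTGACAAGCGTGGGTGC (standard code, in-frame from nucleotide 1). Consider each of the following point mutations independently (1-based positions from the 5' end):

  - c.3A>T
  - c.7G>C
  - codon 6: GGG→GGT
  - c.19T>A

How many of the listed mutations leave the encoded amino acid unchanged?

1

Codon 1: CAA (Gln) → CAT (His) — missense.
Codon 3: GAC (Asp) → CAC (His) — missense.
Codon 6: GGG (Gly) → GGT (Gly) — synonymous.
Codon 7: TGC (Cys) → AGC (Ser) — missense.
Synonymous: 1 of 4.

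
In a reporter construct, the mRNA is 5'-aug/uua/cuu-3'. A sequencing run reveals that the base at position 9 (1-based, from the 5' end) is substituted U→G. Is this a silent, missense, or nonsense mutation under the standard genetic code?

Position 9 falls in codon 3: CUU → Leu.
After the substitution the codon is CUG → Leu.
Both encode Leu, so the change is synonymous.

silent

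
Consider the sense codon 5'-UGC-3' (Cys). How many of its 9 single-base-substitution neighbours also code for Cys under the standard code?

1

Position 1: none → 0 synonymous.
Position 2: none → 0 synonymous.
Position 3: UGU → 1 synonymous.
Total: 0 + 0 + 1 = 1.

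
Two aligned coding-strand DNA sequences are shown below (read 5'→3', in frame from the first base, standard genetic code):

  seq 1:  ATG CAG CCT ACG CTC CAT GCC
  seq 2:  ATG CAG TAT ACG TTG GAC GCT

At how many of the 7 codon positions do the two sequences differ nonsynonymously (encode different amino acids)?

Codon 1: ATG Met / ATG Met — identical.
Codon 2: CAG Gln / CAG Gln — identical.
Codon 3: CCT Pro / TAT Tyr — nonsynonymous.
Codon 4: ACG Thr / ACG Thr — identical.
Codon 5: CTC Leu / TTG Leu — synonymous.
Codon 6: CAT His / GAC Asp — nonsynonymous.
Codon 7: GCC Ala / GCT Ala — synonymous.
Nonsynonymous differences: 2.

2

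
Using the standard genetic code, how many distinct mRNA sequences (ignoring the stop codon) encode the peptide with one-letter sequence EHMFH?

Glu: 2 codons.
His: 2 codons.
Met: 1 codon.
Phe: 2 codons.
His: 2 codons.
2 × 2 × 1 × 2 × 2 = 16.

16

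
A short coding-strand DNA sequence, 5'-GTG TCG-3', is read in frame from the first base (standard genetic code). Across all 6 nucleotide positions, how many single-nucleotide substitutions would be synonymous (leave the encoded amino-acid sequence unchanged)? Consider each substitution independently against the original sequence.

Codon 1 (GTG, Val): 3 synonymous substitutions.
Codon 2 (TCG, Ser): 3 synonymous substitutions.
Total: 3 + 3 = 6.

6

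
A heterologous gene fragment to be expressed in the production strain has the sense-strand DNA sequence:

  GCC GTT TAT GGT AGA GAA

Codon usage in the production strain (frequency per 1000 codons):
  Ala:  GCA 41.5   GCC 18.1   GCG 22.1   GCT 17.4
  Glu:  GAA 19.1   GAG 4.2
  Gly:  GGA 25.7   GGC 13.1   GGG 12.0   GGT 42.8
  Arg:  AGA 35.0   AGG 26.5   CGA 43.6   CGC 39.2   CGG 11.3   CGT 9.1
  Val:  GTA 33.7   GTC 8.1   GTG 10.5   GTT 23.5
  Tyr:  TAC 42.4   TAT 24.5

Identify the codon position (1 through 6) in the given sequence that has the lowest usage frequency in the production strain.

1

Codon 1 GCC (Ala): 18.1 per 1000.
Codon 2 GTT (Val): 23.5 per 1000.
Codon 3 TAT (Tyr): 24.5 per 1000.
Codon 4 GGT (Gly): 42.8 per 1000.
Codon 5 AGA (Arg): 35.0 per 1000.
Codon 6 GAA (Glu): 19.1 per 1000.
Lowest frequency is 18.1 at codon 1.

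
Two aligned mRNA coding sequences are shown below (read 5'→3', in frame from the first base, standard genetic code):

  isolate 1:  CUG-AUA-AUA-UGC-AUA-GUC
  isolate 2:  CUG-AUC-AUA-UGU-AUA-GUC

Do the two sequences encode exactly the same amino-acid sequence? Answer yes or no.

Codon 1: CUG Leu / CUG Leu — identical.
Codon 2: AUA Ile / AUC Ile — synonymous.
Codon 3: AUA Ile / AUA Ile — identical.
Codon 4: UGC Cys / UGU Cys — synonymous.
Codon 5: AUA Ile / AUA Ile — identical.
Codon 6: GUC Val / GUC Val — identical.
Nonsynonymous differences: 0 → same protein.

yes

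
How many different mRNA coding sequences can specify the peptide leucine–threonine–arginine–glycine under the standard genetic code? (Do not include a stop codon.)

Leu: 6 codons.
Thr: 4 codons.
Arg: 6 codons.
Gly: 4 codons.
6 × 4 × 6 × 4 = 576.

576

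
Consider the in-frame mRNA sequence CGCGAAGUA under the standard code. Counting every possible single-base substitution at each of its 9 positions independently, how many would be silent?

Codon 1 (CGC, Arg): 3 synonymous substitutions.
Codon 2 (GAA, Glu): 1 synonymous substitution.
Codon 3 (GUA, Val): 3 synonymous substitutions.
Total: 3 + 1 + 3 = 7.

7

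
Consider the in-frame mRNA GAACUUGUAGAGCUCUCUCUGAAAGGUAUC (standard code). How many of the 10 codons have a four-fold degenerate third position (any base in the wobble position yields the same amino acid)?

6

Codon 1 GAA (Glu): third position 2-fold.
Codon 2 CUU (Leu): third position 4-fold.
Codon 3 GUA (Val): third position 4-fold.
Codon 4 GAG (Glu): third position 2-fold.
Codon 5 CUC (Leu): third position 4-fold.
Codon 6 UCU (Ser): third position 4-fold.
Codon 7 CUG (Leu): third position 4-fold.
Codon 8 AAA (Lys): third position 2-fold.
Codon 9 GGU (Gly): third position 4-fold.
Codon 10 AUC (Ile): third position 3-fold.
Four-fold degenerate third positions: 6.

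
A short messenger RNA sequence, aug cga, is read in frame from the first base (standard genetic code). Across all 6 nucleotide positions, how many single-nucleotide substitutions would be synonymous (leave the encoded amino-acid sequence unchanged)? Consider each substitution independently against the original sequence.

4

Codon 1 (AUG, Met): 0 synonymous substitutions.
Codon 2 (CGA, Arg): 4 synonymous substitutions.
Total: 0 + 4 = 4.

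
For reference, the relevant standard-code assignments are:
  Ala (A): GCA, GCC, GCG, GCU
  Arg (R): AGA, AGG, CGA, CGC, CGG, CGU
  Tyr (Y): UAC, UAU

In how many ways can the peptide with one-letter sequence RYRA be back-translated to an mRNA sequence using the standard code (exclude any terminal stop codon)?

288

Arg: 6 codons.
Tyr: 2 codons.
Arg: 6 codons.
Ala: 4 codons.
6 × 2 × 6 × 4 = 288.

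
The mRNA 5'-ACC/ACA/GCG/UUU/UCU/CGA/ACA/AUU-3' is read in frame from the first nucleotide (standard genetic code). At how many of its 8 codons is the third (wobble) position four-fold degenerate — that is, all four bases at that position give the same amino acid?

Codon 1 ACC (Thr): third position 4-fold.
Codon 2 ACA (Thr): third position 4-fold.
Codon 3 GCG (Ala): third position 4-fold.
Codon 4 UUU (Phe): third position 2-fold.
Codon 5 UCU (Ser): third position 4-fold.
Codon 6 CGA (Arg): third position 4-fold.
Codon 7 ACA (Thr): third position 4-fold.
Codon 8 AUU (Ile): third position 3-fold.
Four-fold degenerate third positions: 6.

6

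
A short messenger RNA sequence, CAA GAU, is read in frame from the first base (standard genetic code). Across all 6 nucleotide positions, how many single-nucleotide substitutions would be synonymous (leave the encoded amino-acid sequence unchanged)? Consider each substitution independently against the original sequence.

2

Codon 1 (CAA, Gln): 1 synonymous substitution.
Codon 2 (GAU, Asp): 1 synonymous substitution.
Total: 1 + 1 = 2.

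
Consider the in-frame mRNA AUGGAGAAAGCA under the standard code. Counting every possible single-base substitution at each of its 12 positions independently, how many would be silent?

5

Codon 1 (AUG, Met): 0 synonymous substitutions.
Codon 2 (GAG, Glu): 1 synonymous substitution.
Codon 3 (AAA, Lys): 1 synonymous substitution.
Codon 4 (GCA, Ala): 3 synonymous substitutions.
Total: 0 + 1 + 1 + 3 = 5.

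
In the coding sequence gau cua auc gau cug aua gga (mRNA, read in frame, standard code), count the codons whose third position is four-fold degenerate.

3

Codon 1 GAU (Asp): third position 2-fold.
Codon 2 CUA (Leu): third position 4-fold.
Codon 3 AUC (Ile): third position 3-fold.
Codon 4 GAU (Asp): third position 2-fold.
Codon 5 CUG (Leu): third position 4-fold.
Codon 6 AUA (Ile): third position 3-fold.
Codon 7 GGA (Gly): third position 4-fold.
Four-fold degenerate third positions: 3.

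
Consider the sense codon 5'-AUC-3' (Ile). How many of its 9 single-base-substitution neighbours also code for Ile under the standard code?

2

Position 1: none → 0 synonymous.
Position 2: none → 0 synonymous.
Position 3: AUU, AUA → 2 synonymous.
Total: 0 + 0 + 2 = 2.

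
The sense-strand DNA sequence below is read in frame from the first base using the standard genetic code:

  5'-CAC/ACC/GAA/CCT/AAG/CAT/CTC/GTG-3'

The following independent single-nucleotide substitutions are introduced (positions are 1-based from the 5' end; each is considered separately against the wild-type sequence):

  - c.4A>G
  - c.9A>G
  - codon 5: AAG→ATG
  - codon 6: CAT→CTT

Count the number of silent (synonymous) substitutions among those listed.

Codon 2: ACC (Thr) → GCC (Ala) — missense.
Codon 3: GAA (Glu) → GAG (Glu) — synonymous.
Codon 5: AAG (Lys) → ATG (Met) — missense.
Codon 6: CAT (His) → CTT (Leu) — missense.
Synonymous: 1 of 4.

1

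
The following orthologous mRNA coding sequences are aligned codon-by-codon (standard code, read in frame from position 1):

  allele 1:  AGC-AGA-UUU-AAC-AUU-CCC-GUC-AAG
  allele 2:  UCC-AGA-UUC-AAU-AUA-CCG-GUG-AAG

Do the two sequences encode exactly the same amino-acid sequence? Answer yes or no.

Codon 1: AGC Ser / UCC Ser — synonymous.
Codon 2: AGA Arg / AGA Arg — identical.
Codon 3: UUU Phe / UUC Phe — synonymous.
Codon 4: AAC Asn / AAU Asn — synonymous.
Codon 5: AUU Ile / AUA Ile — synonymous.
Codon 6: CCC Pro / CCG Pro — synonymous.
Codon 7: GUC Val / GUG Val — synonymous.
Codon 8: AAG Lys / AAG Lys — identical.
Nonsynonymous differences: 0 → same protein.

yes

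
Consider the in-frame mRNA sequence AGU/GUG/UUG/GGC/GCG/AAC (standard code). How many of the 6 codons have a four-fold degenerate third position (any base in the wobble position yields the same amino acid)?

3

Codon 1 AGU (Ser): third position 2-fold.
Codon 2 GUG (Val): third position 4-fold.
Codon 3 UUG (Leu): third position 2-fold.
Codon 4 GGC (Gly): third position 4-fold.
Codon 5 GCG (Ala): third position 4-fold.
Codon 6 AAC (Asn): third position 2-fold.
Four-fold degenerate third positions: 3.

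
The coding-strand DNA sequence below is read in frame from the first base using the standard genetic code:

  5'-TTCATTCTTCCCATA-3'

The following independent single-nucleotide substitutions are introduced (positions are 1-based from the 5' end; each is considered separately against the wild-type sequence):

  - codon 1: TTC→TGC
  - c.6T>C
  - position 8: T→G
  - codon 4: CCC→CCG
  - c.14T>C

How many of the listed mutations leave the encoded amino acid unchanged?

Codon 1: TTC (Phe) → TGC (Cys) — missense.
Codon 2: ATT (Ile) → ATC (Ile) — synonymous.
Codon 3: CTT (Leu) → CGT (Arg) — missense.
Codon 4: CCC (Pro) → CCG (Pro) — synonymous.
Codon 5: ATA (Ile) → ACA (Thr) — missense.
Synonymous: 2 of 5.

2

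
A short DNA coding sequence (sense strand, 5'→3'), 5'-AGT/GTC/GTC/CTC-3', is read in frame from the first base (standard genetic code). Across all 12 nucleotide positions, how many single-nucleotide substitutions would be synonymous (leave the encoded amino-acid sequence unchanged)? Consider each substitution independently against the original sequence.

10

Codon 1 (AGT, Ser): 1 synonymous substitution.
Codon 2 (GTC, Val): 3 synonymous substitutions.
Codon 3 (GTC, Val): 3 synonymous substitutions.
Codon 4 (CTC, Leu): 3 synonymous substitutions.
Total: 1 + 3 + 3 + 3 = 10.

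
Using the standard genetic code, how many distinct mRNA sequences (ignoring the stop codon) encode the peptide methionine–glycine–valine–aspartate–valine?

128

Met: 1 codon.
Gly: 4 codons.
Val: 4 codons.
Asp: 2 codons.
Val: 4 codons.
1 × 4 × 4 × 2 × 4 = 128.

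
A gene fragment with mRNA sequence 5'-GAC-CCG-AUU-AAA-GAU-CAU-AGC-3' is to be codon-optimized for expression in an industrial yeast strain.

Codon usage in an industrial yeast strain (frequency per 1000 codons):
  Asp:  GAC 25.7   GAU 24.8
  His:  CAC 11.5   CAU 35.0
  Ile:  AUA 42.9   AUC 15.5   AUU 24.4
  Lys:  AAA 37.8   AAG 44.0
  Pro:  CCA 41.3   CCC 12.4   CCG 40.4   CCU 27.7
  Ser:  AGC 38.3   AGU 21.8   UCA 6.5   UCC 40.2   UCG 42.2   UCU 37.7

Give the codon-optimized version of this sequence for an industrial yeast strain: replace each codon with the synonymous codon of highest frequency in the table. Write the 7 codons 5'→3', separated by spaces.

GAC CCA AUA AAG GAC CAU UCG

Codon 1 (Asp): best is GAC at 25.7.
Codon 2 (Pro): best is CCA at 41.3.
Codon 3 (Ile): best is AUA at 42.9.
Codon 4 (Lys): best is AAG at 44.0.
Codon 5 (Asp): best is GAC at 25.7.
Codon 6 (His): best is CAU at 35.0.
Codon 7 (Ser): best is UCG at 42.2.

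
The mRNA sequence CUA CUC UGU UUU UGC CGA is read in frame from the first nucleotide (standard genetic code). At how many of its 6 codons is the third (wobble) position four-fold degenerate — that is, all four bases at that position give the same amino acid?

3

Codon 1 CUA (Leu): third position 4-fold.
Codon 2 CUC (Leu): third position 4-fold.
Codon 3 UGU (Cys): third position 2-fold.
Codon 4 UUU (Phe): third position 2-fold.
Codon 5 UGC (Cys): third position 2-fold.
Codon 6 CGA (Arg): third position 4-fold.
Four-fold degenerate third positions: 3.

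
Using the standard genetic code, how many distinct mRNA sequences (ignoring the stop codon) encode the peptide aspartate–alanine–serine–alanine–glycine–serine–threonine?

Asp: 2 codons.
Ala: 4 codons.
Ser: 6 codons.
Ala: 4 codons.
Gly: 4 codons.
Ser: 6 codons.
Thr: 4 codons.
2 × 4 × 6 × 4 × 4 × 6 × 4 = 18432.

18432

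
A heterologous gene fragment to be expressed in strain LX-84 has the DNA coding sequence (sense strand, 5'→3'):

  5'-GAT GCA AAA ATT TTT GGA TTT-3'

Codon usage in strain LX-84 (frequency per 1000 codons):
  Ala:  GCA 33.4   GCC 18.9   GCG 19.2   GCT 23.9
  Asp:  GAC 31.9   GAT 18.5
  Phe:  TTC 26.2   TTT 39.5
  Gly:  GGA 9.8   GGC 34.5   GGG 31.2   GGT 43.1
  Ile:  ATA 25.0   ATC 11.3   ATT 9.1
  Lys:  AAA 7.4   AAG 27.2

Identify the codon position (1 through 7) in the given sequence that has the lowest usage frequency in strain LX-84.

3

Codon 1 GAT (Asp): 18.5 per 1000.
Codon 2 GCA (Ala): 33.4 per 1000.
Codon 3 AAA (Lys): 7.4 per 1000.
Codon 4 ATT (Ile): 9.1 per 1000.
Codon 5 TTT (Phe): 39.5 per 1000.
Codon 6 GGA (Gly): 9.8 per 1000.
Codon 7 TTT (Phe): 39.5 per 1000.
Lowest frequency is 7.4 at codon 3.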